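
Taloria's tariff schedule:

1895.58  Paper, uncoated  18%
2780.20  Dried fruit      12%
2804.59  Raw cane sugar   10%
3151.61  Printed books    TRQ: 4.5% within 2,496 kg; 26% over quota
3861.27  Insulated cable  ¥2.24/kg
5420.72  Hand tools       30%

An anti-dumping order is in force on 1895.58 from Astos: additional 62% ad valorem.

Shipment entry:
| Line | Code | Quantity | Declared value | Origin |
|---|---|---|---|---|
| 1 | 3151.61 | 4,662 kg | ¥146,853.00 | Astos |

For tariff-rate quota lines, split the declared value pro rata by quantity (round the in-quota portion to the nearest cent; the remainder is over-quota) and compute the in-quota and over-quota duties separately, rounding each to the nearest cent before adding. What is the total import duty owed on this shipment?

Line 1 (3151.61, Astos, 4,662 kg, ¥146,853.00):
Code 3151.61 is under a tariff-rate quota (threshold 2,496 kg). In-quota: 2,496 kg at 4.5%; over-quota: 2,166 kg at 26%.
Pro-rata value split: in-quota = ¥146,853.00 × 2,496/4,662 = ¥78,624.00; over-quota = ¥146,853.00 − ¥78,624.00 = ¥68,229.00.
In-quota duty = ¥78,624.00 × 4.5% = ¥3,538.08. Over-quota duty = ¥68,229.00 × 26% = ¥17,739.54.
Line duty = ¥3,538.08 + ¥17,739.54 = ¥21,277.62.

¥21,277.62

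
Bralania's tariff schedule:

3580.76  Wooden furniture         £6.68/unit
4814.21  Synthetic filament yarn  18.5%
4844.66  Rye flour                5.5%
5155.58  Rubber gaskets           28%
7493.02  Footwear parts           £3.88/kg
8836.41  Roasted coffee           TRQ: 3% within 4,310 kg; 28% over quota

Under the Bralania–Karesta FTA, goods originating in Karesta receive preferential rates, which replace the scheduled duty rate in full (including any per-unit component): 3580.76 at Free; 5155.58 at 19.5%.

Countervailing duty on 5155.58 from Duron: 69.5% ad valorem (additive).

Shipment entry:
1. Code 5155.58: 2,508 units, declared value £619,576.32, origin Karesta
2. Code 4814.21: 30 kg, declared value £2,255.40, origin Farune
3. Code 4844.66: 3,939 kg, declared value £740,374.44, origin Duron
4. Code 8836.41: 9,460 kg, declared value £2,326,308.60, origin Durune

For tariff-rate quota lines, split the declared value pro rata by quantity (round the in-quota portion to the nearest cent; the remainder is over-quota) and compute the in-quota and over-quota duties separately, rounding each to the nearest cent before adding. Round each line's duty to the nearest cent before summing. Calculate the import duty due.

Line 1 (5155.58, Karesta, 2,508 units, £619,576.32):
Base rate for 5155.58 is 28%.
Origin Karesta qualifies under the Bralania–Karesta agreement and 5155.58 is covered: preferential rate 19.5% applies instead.
The additional-duty order on 5155.58 targets Duron, not Karesta; it does not apply.
Duty = £619,576.32 × 19.5% = £120,817.38.
Line 2 (4814.21, Farune, 30 kg, £2,255.40):
Base rate for 4814.21 is 18.5%.
Duty = £2,255.40 × 18.5% = £417.25.
Line 3 (4844.66, Duron, 3,939 kg, £740,374.44):
Base rate for 4844.66 is 5.5%.
Duty = £740,374.44 × 5.5% = £40,720.59.
Line 4 (8836.41, Durune, 9,460 kg, £2,326,308.60):
Code 8836.41 is under a tariff-rate quota (threshold 4,310 kg). In-quota: 4,310 kg at 3%; over-quota: 5,150 kg at 28%.
Pro-rata value split: in-quota = £2,326,308.60 × 4,310/9,460 = £1,059,872.10; over-quota = £2,326,308.60 − £1,059,872.10 = £1,266,436.50.
In-quota duty = £1,059,872.10 × 3% = £31,796.16. Over-quota duty = £1,266,436.50 × 28% = £354,602.22.
Line duty = £31,796.16 + £354,602.22 = £386,398.38.
Total = £120,817.38 + £417.25 + £40,720.59 + £386,398.38 = £548,353.60.

£548,353.60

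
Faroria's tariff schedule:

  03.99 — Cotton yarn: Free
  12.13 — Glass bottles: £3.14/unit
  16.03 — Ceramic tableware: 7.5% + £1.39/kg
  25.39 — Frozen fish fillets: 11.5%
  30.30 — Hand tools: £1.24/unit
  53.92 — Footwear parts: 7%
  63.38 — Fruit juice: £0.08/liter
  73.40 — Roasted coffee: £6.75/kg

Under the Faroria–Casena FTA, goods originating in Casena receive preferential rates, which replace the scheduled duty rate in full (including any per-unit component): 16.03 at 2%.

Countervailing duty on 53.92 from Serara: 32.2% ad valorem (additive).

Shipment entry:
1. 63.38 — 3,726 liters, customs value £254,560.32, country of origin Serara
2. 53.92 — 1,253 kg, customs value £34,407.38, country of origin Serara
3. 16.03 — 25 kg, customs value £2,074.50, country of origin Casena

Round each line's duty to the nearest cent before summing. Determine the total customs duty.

Line 1 (63.38, Serara, 3,726 liters, £254,560.32):
Base rate for 63.38 is £0.08/liter.
Duty = 3,726 × £0.08 = £298.08.
Line 2 (53.92, Serara, 1,253 kg, £34,407.38):
Base rate for 53.92 is 7%.
Additional duty on 53.92 from Serara: +32.2%. Applied ad valorem rate: 7% + 32.2% = 39.2%.
Duty = £34,407.38 × 39.2% = £13,487.69.
Line 3 (16.03, Casena, 25 kg, £2,074.50):
Base rate for 16.03 is 7.5% + £1.39/kg.
Origin Casena qualifies under the Faroria–Casena agreement and 16.03 is covered: preferential rate 2% applies instead.
Duty = £2,074.50 × 2% = £41.49.
Total = £298.08 + £13,487.69 + £41.49 = £13,827.26.

£13,827.26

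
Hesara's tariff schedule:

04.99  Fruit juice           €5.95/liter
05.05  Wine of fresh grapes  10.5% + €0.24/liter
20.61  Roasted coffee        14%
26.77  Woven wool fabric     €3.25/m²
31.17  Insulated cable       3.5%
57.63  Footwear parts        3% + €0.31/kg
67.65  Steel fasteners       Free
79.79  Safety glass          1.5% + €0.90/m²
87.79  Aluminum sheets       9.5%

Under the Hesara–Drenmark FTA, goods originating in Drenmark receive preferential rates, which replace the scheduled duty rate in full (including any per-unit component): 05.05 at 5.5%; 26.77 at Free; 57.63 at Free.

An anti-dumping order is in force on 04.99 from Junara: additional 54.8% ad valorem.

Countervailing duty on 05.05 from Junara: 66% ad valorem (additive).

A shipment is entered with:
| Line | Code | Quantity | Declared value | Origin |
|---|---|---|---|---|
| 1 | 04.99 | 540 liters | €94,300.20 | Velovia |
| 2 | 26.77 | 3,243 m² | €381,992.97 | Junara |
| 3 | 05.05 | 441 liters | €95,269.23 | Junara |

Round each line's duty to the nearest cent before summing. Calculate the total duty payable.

€86,739.55

Line 1 (04.99, Velovia, 540 liters, €94,300.20):
Base rate for 04.99 is €5.95/liter.
The additional-duty order on 04.99 targets Junara, not Velovia; it does not apply.
Duty = 540 × €5.95 = €3,213.00.
Line 2 (26.77, Junara, 3,243 m², €381,992.97):
Base rate for 26.77 is €3.25/m².
26.77 has an FTA preferential rate, but origin Junara is not Drenmark; base rate stands.
Duty = 3,243 × €3.25 = €10,539.75.
Line 3 (05.05, Junara, 441 liters, €95,269.23):
Base rate for 05.05 is 10.5% + €0.24/liter.
05.05 has an FTA preferential rate, but origin Junara is not Drenmark; base rate stands.
Additional duty on 05.05 from Junara: +66%. Applied ad valorem rate: 10.5% + 66% = 76.5%.
Duty = €95,269.23 × 76.5% + 441 × €0.24 = €72,986.80.
Total = €3,213.00 + €10,539.75 + €72,986.80 = €86,739.55.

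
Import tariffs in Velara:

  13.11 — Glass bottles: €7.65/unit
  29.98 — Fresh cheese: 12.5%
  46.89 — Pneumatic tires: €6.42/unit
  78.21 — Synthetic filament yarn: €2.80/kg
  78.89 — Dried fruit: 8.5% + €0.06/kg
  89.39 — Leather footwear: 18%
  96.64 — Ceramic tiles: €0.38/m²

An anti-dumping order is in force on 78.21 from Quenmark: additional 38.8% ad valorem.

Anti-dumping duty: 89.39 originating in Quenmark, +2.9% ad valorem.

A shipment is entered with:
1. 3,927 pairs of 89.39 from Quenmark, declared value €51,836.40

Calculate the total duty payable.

Line 1 (89.39, Quenmark, 3,927 pairs, €51,836.40):
Base rate for 89.39 is 18%.
Additional duty on 89.39 from Quenmark: +2.9%. Applied ad valorem rate: 18% + 2.9% = 20.9%.
Duty = €51,836.40 × 20.9% = €10,833.81.

€10,833.81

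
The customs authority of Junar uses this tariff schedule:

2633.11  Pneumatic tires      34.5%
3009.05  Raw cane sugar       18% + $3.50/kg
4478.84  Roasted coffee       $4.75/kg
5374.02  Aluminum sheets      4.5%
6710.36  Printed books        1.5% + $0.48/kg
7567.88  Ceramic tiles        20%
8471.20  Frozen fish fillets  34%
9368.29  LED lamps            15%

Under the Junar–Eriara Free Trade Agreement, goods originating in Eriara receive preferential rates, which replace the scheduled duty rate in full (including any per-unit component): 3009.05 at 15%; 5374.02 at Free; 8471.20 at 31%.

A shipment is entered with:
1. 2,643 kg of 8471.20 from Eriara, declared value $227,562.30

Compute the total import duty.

Line 1 (8471.20, Eriara, 2,643 kg, $227,562.30):
Base rate for 8471.20 is 34%.
Origin Eriara qualifies under the Junar–Eriara agreement and 8471.20 is covered: preferential rate 31% applies instead.
Duty = $227,562.30 × 31% = $70,544.31.

$70,544.31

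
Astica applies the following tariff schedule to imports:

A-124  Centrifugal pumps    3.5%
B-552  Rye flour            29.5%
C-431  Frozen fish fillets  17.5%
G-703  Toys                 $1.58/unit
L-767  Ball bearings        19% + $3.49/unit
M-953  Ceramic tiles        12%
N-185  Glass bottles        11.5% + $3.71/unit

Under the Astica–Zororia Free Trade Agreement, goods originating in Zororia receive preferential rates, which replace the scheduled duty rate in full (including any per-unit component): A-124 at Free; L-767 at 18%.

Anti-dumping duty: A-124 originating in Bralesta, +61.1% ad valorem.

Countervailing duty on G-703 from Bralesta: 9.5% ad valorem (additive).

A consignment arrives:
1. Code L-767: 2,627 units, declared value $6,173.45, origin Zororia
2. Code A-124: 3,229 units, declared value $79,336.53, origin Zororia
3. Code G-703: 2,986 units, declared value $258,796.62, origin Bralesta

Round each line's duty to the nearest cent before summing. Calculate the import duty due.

$30,414.78

Line 1 (L-767, Zororia, 2,627 units, $6,173.45):
Base rate for L-767 is 19% + $3.49/unit.
Origin Zororia qualifies under the Astica–Zororia agreement and L-767 is covered: preferential rate 18% applies instead.
Duty = $6,173.45 × 18% = $1,111.22.
Line 2 (A-124, Zororia, 3,229 units, $79,336.53):
Base rate for A-124 is 3.5%.
Origin Zororia qualifies under the Astica–Zororia agreement and A-124 is covered: preferential rate Free applies instead.
The additional-duty order on A-124 targets Bralesta, not Zororia; it does not apply.
Duty = $79,336.53 × 0% = $0.00.
Line 3 (G-703, Bralesta, 2,986 units, $258,796.62):
Base rate for G-703 is $1.58/unit.
Additional duty on G-703 from Bralesta: +9.5% ad valorem. Applied ad valorem rate = 9.5%.
Duty = $258,796.62 × 9.5% + 2,986 × $1.58 = $29,303.56.
Total = $1,111.22 + $0.00 + $29,303.56 = $30,414.78.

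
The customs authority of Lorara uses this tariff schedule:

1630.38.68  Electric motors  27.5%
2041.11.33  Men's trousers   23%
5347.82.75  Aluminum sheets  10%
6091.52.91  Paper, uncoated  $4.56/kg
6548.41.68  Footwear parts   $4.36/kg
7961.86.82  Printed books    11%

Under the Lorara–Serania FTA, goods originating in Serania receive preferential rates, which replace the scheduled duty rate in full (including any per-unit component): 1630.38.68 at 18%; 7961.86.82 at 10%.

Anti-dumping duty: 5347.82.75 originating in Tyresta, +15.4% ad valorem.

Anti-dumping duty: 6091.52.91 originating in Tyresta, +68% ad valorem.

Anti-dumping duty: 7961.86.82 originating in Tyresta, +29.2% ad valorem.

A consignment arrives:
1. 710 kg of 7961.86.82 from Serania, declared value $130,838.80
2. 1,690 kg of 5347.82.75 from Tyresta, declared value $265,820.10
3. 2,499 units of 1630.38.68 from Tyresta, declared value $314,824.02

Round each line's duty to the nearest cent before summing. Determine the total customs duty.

Line 1 (7961.86.82, Serania, 710 kg, $130,838.80):
Base rate for 7961.86.82 is 11%.
Origin Serania qualifies under the Lorara–Serania agreement and 7961.86.82 is covered: preferential rate 10% applies instead.
The additional-duty order on 7961.86.82 targets Tyresta, not Serania; it does not apply.
Duty = $130,838.80 × 10% = $13,083.88.
Line 2 (5347.82.75, Tyresta, 1,690 kg, $265,820.10):
Base rate for 5347.82.75 is 10%.
Additional duty on 5347.82.75 from Tyresta: +15.4%. Applied ad valorem rate: 10% + 15.4% = 25.4%.
Duty = $265,820.10 × 25.4% = $67,518.31.
Line 3 (1630.38.68, Tyresta, 2,499 units, $314,824.02):
Base rate for 1630.38.68 is 27.5%.
1630.38.68 has an FTA preferential rate, but origin Tyresta is not Serania; base rate stands.
Duty = $314,824.02 × 27.5% = $86,576.61.
Total = $13,083.88 + $67,518.31 + $86,576.61 = $167,178.80.

$167,178.80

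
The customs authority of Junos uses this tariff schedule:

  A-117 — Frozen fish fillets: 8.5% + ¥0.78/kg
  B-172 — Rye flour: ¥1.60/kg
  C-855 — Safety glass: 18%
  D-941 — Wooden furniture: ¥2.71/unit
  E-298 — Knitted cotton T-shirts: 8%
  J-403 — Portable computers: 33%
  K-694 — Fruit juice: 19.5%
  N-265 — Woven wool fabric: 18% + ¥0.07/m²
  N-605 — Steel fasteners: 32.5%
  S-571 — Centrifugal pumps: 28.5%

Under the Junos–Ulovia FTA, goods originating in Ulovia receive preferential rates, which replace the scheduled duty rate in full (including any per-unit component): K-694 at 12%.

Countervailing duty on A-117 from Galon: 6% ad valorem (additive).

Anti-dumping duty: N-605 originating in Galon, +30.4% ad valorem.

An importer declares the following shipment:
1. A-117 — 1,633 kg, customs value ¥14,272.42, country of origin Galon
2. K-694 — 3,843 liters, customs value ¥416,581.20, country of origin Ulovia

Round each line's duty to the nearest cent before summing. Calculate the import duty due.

Line 1 (A-117, Galon, 1,633 kg, ¥14,272.42):
Base rate for A-117 is 8.5% + ¥0.78/kg.
Additional duty on A-117 from Galon: +6%. Applied ad valorem rate: 8.5% + 6% = 14.5%.
Duty = ¥14,272.42 × 14.5% + 1,633 × ¥0.78 = ¥3,343.24.
Line 2 (K-694, Ulovia, 3,843 liters, ¥416,581.20):
Base rate for K-694 is 19.5%.
Origin Ulovia qualifies under the Junos–Ulovia agreement and K-694 is covered: preferential rate 12% applies instead.
Duty = ¥416,581.20 × 12% = ¥49,989.74.
Total = ¥3,343.24 + ¥49,989.74 = ¥53,332.98.

¥53,332.98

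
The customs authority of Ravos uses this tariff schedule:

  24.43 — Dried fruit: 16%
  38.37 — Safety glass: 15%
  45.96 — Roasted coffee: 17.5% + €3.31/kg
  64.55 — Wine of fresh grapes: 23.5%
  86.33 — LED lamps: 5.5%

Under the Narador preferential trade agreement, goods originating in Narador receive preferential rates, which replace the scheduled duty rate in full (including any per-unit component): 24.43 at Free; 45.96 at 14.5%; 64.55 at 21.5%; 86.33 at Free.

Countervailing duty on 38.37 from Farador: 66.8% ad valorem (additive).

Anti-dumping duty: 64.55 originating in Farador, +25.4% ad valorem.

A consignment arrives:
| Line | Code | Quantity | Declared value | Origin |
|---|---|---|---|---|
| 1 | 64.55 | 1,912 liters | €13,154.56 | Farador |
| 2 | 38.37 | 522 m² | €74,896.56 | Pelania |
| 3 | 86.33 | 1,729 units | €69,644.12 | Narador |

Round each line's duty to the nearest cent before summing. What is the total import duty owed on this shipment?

Line 1 (64.55, Farador, 1,912 liters, €13,154.56):
Base rate for 64.55 is 23.5%.
64.55 has an FTA preferential rate, but origin Farador is not Narador; base rate stands.
Additional duty on 64.55 from Farador: +25.4%. Applied ad valorem rate: 23.5% + 25.4% = 48.9%.
Duty = €13,154.56 × 48.9% = €6,432.58.
Line 2 (38.37, Pelania, 522 m², €74,896.56):
Base rate for 38.37 is 15%.
The additional-duty order on 38.37 targets Farador, not Pelania; it does not apply.
Duty = €74,896.56 × 15% = €11,234.48.
Line 3 (86.33, Narador, 1,729 units, €69,644.12):
Base rate for 86.33 is 5.5%.
Origin Narador qualifies under the Ravos–Narador agreement and 86.33 is covered: preferential rate Free applies instead.
Duty = €69,644.12 × 0% = €0.00.
Total = €6,432.58 + €11,234.48 + €0.00 = €17,667.06.

€17,667.06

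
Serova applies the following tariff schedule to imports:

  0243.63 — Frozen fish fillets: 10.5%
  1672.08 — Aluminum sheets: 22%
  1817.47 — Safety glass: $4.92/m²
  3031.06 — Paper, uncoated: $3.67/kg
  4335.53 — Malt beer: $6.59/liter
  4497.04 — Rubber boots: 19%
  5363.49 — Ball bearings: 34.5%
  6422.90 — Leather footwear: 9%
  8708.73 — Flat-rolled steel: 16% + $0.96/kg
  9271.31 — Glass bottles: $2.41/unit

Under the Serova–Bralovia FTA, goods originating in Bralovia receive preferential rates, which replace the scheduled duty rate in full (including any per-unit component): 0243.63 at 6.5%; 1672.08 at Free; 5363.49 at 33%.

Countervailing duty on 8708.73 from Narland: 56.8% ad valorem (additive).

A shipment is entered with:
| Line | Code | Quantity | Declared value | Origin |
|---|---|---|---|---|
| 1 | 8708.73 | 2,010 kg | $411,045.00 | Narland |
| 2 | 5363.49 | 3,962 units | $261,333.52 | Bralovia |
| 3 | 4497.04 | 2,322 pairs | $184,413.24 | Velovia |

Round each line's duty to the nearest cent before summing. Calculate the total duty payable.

$422,448.94

Line 1 (8708.73, Narland, 2,010 kg, $411,045.00):
Base rate for 8708.73 is 16% + $0.96/kg.
Additional duty on 8708.73 from Narland: +56.8%. Applied ad valorem rate: 16% + 56.8% = 72.8%.
Duty = $411,045.00 × 72.8% + 2,010 × $0.96 = $301,170.36.
Line 2 (5363.49, Bralovia, 3,962 units, $261,333.52):
Base rate for 5363.49 is 34.5%.
Origin Bralovia qualifies under the Serova–Bralovia agreement and 5363.49 is covered: preferential rate 33% applies instead.
Duty = $261,333.52 × 33% = $86,240.06.
Line 3 (4497.04, Velovia, 2,322 pairs, $184,413.24):
Base rate for 4497.04 is 19%.
Duty = $184,413.24 × 19% = $35,038.52.
Total = $301,170.36 + $86,240.06 + $35,038.52 = $422,448.94.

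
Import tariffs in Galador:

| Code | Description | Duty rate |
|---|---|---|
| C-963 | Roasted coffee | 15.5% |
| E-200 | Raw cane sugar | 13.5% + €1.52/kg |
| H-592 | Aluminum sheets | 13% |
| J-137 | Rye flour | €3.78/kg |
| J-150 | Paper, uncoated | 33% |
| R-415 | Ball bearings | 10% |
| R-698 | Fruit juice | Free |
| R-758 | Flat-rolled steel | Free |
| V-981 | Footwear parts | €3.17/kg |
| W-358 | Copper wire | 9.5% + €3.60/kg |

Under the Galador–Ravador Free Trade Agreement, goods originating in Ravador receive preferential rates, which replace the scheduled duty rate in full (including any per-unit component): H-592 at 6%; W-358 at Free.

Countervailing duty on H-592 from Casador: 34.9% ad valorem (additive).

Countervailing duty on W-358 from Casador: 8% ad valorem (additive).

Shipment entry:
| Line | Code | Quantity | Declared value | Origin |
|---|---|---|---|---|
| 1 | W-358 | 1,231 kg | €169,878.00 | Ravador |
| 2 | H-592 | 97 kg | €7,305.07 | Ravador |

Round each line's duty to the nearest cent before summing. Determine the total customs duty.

€438.30

Line 1 (W-358, Ravador, 1,231 kg, €169,878.00):
Base rate for W-358 is 9.5% + €3.60/kg.
Origin Ravador qualifies under the Galador–Ravador agreement and W-358 is covered: preferential rate Free applies instead.
The additional-duty order on W-358 targets Casador, not Ravador; it does not apply.
Duty = €169,878.00 × 0% = €0.00.
Line 2 (H-592, Ravador, 97 kg, €7,305.07):
Base rate for H-592 is 13%.
Origin Ravador qualifies under the Galador–Ravador agreement and H-592 is covered: preferential rate 6% applies instead.
The additional-duty order on H-592 targets Casador, not Ravador; it does not apply.
Duty = €7,305.07 × 6% = €438.30.
Total = €0.00 + €438.30 = €438.30.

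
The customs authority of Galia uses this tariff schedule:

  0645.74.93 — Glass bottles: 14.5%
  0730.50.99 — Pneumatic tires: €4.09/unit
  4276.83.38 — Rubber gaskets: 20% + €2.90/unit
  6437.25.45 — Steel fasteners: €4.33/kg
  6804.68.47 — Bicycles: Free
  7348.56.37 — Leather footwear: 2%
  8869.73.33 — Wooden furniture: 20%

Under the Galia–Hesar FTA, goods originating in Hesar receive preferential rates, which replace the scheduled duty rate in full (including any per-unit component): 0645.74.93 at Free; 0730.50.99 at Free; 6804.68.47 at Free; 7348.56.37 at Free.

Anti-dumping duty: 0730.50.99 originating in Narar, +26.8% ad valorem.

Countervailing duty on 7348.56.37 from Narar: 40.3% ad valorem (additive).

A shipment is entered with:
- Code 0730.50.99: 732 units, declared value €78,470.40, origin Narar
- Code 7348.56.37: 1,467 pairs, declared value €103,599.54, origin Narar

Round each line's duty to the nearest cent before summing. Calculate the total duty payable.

€67,846.56

Line 1 (0730.50.99, Narar, 732 units, €78,470.40):
Base rate for 0730.50.99 is €4.09/unit.
0730.50.99 has an FTA preferential rate, but origin Narar is not Hesar; base rate stands.
Additional duty on 0730.50.99 from Narar: +26.8% ad valorem. Applied ad valorem rate = 26.8%.
Duty = €78,470.40 × 26.8% + 732 × €4.09 = €24,023.95.
Line 2 (7348.56.37, Narar, 1,467 pairs, €103,599.54):
Base rate for 7348.56.37 is 2%.
7348.56.37 has an FTA preferential rate, but origin Narar is not Hesar; base rate stands.
Additional duty on 7348.56.37 from Narar: +40.3%. Applied ad valorem rate: 2% + 40.3% = 42.3%.
Duty = €103,599.54 × 42.3% = €43,822.61.
Total = €24,023.95 + €43,822.61 = €67,846.56.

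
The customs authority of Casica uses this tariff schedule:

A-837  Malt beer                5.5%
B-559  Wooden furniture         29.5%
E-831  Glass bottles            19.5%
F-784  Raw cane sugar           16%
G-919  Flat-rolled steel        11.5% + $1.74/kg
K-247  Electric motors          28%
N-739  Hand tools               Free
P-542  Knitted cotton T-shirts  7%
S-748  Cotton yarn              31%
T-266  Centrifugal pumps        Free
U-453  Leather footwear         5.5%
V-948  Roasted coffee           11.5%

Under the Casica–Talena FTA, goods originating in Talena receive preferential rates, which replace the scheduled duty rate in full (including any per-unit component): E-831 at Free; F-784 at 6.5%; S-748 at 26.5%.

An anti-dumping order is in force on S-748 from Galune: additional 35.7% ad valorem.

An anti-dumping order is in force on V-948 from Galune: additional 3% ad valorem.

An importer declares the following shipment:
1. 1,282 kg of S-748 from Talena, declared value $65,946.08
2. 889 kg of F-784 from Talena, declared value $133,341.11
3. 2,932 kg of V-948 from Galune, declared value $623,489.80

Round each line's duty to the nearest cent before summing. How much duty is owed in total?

$116,548.90

Line 1 (S-748, Talena, 1,282 kg, $65,946.08):
Base rate for S-748 is 31%.
Origin Talena qualifies under the Casica–Talena agreement and S-748 is covered: preferential rate 26.5% applies instead.
The additional-duty order on S-748 targets Galune, not Talena; it does not apply.
Duty = $65,946.08 × 26.5% = $17,475.71.
Line 2 (F-784, Talena, 889 kg, $133,341.11):
Base rate for F-784 is 16%.
Origin Talena qualifies under the Casica–Talena agreement and F-784 is covered: preferential rate 6.5% applies instead.
Duty = $133,341.11 × 6.5% = $8,667.17.
Line 3 (V-948, Galune, 2,932 kg, $623,489.80):
Base rate for V-948 is 11.5%.
Additional duty on V-948 from Galune: +3%. Applied ad valorem rate: 11.5% + 3% = 14.5%.
Duty = $623,489.80 × 14.5% = $90,406.02.
Total = $17,475.71 + $8,667.17 + $90,406.02 = $116,548.90.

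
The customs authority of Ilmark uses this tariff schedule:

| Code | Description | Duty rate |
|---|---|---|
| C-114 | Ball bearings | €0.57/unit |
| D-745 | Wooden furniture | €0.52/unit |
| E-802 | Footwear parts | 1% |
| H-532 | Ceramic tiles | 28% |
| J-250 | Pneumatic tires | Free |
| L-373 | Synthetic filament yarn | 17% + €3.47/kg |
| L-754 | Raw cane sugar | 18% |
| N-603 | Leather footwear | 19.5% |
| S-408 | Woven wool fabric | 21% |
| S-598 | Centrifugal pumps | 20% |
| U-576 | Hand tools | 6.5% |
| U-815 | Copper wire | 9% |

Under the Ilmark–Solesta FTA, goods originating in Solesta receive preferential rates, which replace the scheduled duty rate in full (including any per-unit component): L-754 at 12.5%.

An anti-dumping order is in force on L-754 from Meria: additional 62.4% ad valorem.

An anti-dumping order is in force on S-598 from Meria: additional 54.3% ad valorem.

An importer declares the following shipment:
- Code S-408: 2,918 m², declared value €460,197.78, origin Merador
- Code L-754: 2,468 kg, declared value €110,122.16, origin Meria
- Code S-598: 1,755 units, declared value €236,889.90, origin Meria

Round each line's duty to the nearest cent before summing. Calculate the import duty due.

€361,188.95

Line 1 (S-408, Merador, 2,918 m², €460,197.78):
Base rate for S-408 is 21%.
Duty = €460,197.78 × 21% = €96,641.53.
Line 2 (L-754, Meria, 2,468 kg, €110,122.16):
Base rate for L-754 is 18%.
L-754 has an FTA preferential rate, but origin Meria is not Solesta; base rate stands.
Additional duty on L-754 from Meria: +62.4%. Applied ad valorem rate: 18% + 62.4% = 80.4%.
Duty = €110,122.16 × 80.4% = €88,538.22.
Line 3 (S-598, Meria, 1,755 units, €236,889.90):
Base rate for S-598 is 20%.
Additional duty on S-598 from Meria: +54.3%. Applied ad valorem rate: 20% + 54.3% = 74.3%.
Duty = €236,889.90 × 74.3% = €176,009.20.
Total = €96,641.53 + €88,538.22 + €176,009.20 = €361,188.95.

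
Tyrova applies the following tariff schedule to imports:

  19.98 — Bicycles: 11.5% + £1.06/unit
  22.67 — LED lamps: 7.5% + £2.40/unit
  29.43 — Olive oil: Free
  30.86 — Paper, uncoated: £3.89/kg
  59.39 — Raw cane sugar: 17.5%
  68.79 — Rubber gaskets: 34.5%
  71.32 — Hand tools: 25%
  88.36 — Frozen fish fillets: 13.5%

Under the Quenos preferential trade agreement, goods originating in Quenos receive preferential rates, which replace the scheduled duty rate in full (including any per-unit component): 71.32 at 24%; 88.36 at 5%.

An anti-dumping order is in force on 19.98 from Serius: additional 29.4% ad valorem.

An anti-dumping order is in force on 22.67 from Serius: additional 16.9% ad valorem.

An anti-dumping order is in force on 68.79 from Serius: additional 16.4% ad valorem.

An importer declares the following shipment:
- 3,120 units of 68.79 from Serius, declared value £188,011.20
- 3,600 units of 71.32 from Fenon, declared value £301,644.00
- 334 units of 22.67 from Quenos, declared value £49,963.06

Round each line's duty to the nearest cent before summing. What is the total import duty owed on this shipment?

Line 1 (68.79, Serius, 3,120 units, £188,011.20):
Base rate for 68.79 is 34.5%.
Additional duty on 68.79 from Serius: +16.4%. Applied ad valorem rate: 34.5% + 16.4% = 50.9%.
Duty = £188,011.20 × 50.9% = £95,697.70.
Line 2 (71.32, Fenon, 3,600 units, £301,644.00):
Base rate for 71.32 is 25%.
71.32 has an FTA preferential rate, but origin Fenon is not Quenos; base rate stands.
Duty = £301,644.00 × 25% = £75,411.00.
Line 3 (22.67, Quenos, 334 units, £49,963.06):
Base rate for 22.67 is 7.5% + £2.40/unit.
Origin Quenos is the FTA partner but 22.67 is not on the preference list; base rate stands.
The additional-duty order on 22.67 targets Serius, not Quenos; it does not apply.
Duty = £49,963.06 × 7.5% + 334 × £2.40 = £4,548.83.
Total = £95,697.70 + £75,411.00 + £4,548.83 = £175,657.53.

£175,657.53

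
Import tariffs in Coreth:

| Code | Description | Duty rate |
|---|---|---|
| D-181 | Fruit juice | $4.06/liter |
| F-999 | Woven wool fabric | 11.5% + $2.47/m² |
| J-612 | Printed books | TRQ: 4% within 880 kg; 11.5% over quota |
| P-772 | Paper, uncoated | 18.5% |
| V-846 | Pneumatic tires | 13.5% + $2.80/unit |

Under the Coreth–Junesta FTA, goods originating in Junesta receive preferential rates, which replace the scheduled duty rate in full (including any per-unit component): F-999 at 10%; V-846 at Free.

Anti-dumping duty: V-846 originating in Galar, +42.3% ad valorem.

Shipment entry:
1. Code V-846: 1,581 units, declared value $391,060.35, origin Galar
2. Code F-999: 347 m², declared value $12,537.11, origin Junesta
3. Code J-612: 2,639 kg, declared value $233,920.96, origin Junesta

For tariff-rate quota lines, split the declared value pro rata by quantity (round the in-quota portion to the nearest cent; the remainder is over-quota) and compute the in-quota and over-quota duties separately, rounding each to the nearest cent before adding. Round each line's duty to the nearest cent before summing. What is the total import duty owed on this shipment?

Line 1 (V-846, Galar, 1,581 units, $391,060.35):
Base rate for V-846 is 13.5% + $2.80/unit.
V-846 has an FTA preferential rate, but origin Galar is not Junesta; base rate stands.
Additional duty on V-846 from Galar: +42.3%. Applied ad valorem rate: 13.5% + 42.3% = 55.8%.
Duty = $391,060.35 × 55.8% + 1,581 × $2.80 = $222,638.48.
Line 2 (F-999, Junesta, 347 m², $12,537.11):
Base rate for F-999 is 11.5% + $2.47/m².
Origin Junesta qualifies under the Coreth–Junesta agreement and F-999 is covered: preferential rate 10% applies instead.
Duty = $12,537.11 × 10% = $1,253.71.
Line 3 (J-612, Junesta, 2,639 kg, $233,920.96):
Code J-612 is under a tariff-rate quota (threshold 880 kg). In-quota: 880 kg at 4%; over-quota: 1,759 kg at 11.5%.
Pro-rata value split: in-quota = $233,920.96 × 880/2,639 = $78,003.20; over-quota = $233,920.96 − $78,003.20 = $155,917.76.
In-quota duty = $78,003.20 × 4% = $3,120.13. Over-quota duty = $155,917.76 × 11.5% = $17,930.54.
Line duty = $3,120.13 + $17,930.54 = $21,050.67.
Total = $222,638.48 + $1,253.71 + $21,050.67 = $244,942.86.

$244,942.86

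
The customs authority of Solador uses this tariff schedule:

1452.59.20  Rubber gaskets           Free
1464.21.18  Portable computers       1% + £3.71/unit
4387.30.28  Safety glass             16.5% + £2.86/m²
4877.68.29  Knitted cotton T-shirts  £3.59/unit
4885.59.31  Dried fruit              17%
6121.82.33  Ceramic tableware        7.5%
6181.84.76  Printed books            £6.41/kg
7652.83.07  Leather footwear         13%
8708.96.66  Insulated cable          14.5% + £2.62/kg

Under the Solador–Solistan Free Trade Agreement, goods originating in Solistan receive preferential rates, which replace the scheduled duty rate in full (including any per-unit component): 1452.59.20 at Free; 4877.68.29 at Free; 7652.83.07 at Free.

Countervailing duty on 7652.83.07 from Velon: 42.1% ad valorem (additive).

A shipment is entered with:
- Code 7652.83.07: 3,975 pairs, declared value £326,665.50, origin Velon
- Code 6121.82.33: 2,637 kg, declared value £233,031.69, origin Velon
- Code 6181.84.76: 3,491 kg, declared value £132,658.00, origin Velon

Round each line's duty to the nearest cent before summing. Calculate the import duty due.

Line 1 (7652.83.07, Velon, 3,975 pairs, £326,665.50):
Base rate for 7652.83.07 is 13%.
7652.83.07 has an FTA preferential rate, but origin Velon is not Solistan; base rate stands.
Additional duty on 7652.83.07 from Velon: +42.1%. Applied ad valorem rate: 13% + 42.1% = 55.1%.
Duty = £326,665.50 × 55.1% = £179,992.69.
Line 2 (6121.82.33, Velon, 2,637 kg, £233,031.69):
Base rate for 6121.82.33 is 7.5%.
Duty = £233,031.69 × 7.5% = £17,477.38.
Line 3 (6181.84.76, Velon, 3,491 kg, £132,658.00):
Base rate for 6181.84.76 is £6.41/kg.
Duty = 3,491 × £6.41 = £22,377.31.
Total = £179,992.69 + £17,477.38 + £22,377.31 = £219,847.38.

£219,847.38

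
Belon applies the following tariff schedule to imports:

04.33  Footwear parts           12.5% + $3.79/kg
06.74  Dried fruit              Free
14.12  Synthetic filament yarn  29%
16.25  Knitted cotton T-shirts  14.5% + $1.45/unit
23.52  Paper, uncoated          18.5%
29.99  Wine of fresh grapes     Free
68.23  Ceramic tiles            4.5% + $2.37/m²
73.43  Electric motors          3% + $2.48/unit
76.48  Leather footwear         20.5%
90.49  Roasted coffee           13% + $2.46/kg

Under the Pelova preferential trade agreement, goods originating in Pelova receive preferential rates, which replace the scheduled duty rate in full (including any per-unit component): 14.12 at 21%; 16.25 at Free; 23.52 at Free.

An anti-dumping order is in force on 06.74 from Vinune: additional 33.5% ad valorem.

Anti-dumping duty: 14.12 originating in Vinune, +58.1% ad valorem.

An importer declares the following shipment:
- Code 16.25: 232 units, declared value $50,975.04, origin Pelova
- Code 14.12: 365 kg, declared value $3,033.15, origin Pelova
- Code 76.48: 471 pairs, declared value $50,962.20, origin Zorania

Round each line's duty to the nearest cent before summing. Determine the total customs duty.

$11,084.21

Line 1 (16.25, Pelova, 232 units, $50,975.04):
Base rate for 16.25 is 14.5% + $1.45/unit.
Origin Pelova qualifies under the Belon–Pelova agreement and 16.25 is covered: preferential rate Free applies instead.
Duty = $50,975.04 × 0% = $0.00.
Line 2 (14.12, Pelova, 365 kg, $3,033.15):
Base rate for 14.12 is 29%.
Origin Pelova qualifies under the Belon–Pelova agreement and 14.12 is covered: preferential rate 21% applies instead.
The additional-duty order on 14.12 targets Vinune, not Pelova; it does not apply.
Duty = $3,033.15 × 21% = $636.96.
Line 3 (76.48, Zorania, 471 pairs, $50,962.20):
Base rate for 76.48 is 20.5%.
Duty = $50,962.20 × 20.5% = $10,447.25.
Total = $0.00 + $636.96 + $10,447.25 = $11,084.21.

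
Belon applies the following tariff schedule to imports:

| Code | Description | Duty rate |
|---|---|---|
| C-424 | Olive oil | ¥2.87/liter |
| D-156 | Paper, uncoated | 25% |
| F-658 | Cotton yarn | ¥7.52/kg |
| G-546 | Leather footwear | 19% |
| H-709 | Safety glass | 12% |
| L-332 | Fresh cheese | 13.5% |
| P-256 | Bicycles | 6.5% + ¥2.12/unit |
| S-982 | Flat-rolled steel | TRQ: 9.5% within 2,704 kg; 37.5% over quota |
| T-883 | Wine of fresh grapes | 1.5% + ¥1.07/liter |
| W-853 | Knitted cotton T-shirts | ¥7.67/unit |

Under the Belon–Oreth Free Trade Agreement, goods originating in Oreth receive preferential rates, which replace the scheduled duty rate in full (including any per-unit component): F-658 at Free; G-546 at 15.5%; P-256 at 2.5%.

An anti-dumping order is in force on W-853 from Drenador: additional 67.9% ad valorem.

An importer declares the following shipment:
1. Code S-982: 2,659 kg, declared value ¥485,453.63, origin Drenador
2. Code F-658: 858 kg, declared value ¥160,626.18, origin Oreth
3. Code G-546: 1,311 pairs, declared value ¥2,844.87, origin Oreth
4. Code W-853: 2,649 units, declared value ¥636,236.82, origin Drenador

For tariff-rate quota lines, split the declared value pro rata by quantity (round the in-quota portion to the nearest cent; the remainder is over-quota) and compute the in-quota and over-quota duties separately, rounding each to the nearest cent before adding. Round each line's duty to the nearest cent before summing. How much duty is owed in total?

Line 1 (S-982, Drenador, 2,659 kg, ¥485,453.63):
Code S-982 is under a tariff-rate quota (threshold 2,704 kg). Quantity 2,659 kg is within the quota, so the in-quota rate 9.5% applies to the full value.
Duty = ¥485,453.63 × 9.5% = ¥46,118.09.
Line 2 (F-658, Oreth, 858 kg, ¥160,626.18):
Base rate for F-658 is ¥7.52/kg.
Origin Oreth qualifies under the Belon–Oreth agreement and F-658 is covered: preferential rate Free applies instead.
Duty = ¥160,626.18 × 0% = ¥0.00.
Line 3 (G-546, Oreth, 1,311 pairs, ¥2,844.87):
Base rate for G-546 is 19%.
Origin Oreth qualifies under the Belon–Oreth agreement and G-546 is covered: preferential rate 15.5% applies instead.
Duty = ¥2,844.87 × 15.5% = ¥440.95.
Line 4 (W-853, Drenador, 2,649 units, ¥636,236.82):
Base rate for W-853 is ¥7.67/unit.
Additional duty on W-853 from Drenador: +67.9% ad valorem. Applied ad valorem rate = 67.9%.
Duty = ¥636,236.82 × 67.9% + 2,649 × ¥7.67 = ¥452,322.63.
Total = ¥46,118.09 + ¥0.00 + ¥440.95 + ¥452,322.63 = ¥498,881.67.

¥498,881.67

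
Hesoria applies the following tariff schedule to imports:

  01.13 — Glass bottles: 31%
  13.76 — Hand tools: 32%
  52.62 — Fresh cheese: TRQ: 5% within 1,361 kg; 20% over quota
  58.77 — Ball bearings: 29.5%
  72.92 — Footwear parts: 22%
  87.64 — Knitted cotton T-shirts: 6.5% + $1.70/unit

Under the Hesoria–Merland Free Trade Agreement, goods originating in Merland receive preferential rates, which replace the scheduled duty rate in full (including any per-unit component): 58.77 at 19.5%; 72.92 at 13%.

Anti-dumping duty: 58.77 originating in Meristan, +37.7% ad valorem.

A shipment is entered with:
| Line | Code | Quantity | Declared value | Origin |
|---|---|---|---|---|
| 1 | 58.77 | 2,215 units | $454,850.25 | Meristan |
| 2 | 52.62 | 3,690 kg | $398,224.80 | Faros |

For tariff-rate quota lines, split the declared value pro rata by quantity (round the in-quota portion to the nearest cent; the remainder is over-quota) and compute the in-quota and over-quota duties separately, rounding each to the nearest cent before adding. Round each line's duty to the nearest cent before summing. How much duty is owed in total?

$363,272.47

Line 1 (58.77, Meristan, 2,215 units, $454,850.25):
Base rate for 58.77 is 29.5%.
58.77 has an FTA preferential rate, but origin Meristan is not Merland; base rate stands.
Additional duty on 58.77 from Meristan: +37.7%. Applied ad valorem rate: 29.5% + 37.7% = 67.2%.
Duty = $454,850.25 × 67.2% = $305,659.37.
Line 2 (52.62, Faros, 3,690 kg, $398,224.80):
Code 52.62 is under a tariff-rate quota (threshold 1,361 kg). In-quota: 1,361 kg at 5%; over-quota: 2,329 kg at 20%.
Pro-rata value split: in-quota = $398,224.80 × 1,361/3,690 = $146,879.12; over-quota = $398,224.80 − $146,879.12 = $251,345.68.
In-quota duty = $146,879.12 × 5% = $7,343.96. Over-quota duty = $251,345.68 × 20% = $50,269.14.
Line duty = $7,343.96 + $50,269.14 = $57,613.10.
Total = $305,659.37 + $57,613.10 = $363,272.47.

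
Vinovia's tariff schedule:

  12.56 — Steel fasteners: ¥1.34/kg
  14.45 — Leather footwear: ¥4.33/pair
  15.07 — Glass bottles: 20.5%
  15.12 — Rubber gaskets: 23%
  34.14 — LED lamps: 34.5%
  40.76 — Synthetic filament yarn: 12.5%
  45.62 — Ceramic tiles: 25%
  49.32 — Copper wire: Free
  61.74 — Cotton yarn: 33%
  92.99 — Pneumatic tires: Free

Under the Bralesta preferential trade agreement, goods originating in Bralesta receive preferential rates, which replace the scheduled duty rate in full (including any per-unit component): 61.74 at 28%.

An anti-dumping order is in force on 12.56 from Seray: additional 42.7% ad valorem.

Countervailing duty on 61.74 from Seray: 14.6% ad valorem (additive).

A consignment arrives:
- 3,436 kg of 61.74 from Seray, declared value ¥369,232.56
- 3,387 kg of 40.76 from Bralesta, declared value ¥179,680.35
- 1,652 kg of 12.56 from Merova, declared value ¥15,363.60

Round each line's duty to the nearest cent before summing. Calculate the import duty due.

Line 1 (61.74, Seray, 3,436 kg, ¥369,232.56):
Base rate for 61.74 is 33%.
61.74 has an FTA preferential rate, but origin Seray is not Bralesta; base rate stands.
Additional duty on 61.74 from Seray: +14.6%. Applied ad valorem rate: 33% + 14.6% = 47.6%.
Duty = ¥369,232.56 × 47.6% = ¥175,754.70.
Line 2 (40.76, Bralesta, 3,387 kg, ¥179,680.35):
Base rate for 40.76 is 12.5%.
Origin Bralesta is the FTA partner but 40.76 is not on the preference list; base rate stands.
Duty = ¥179,680.35 × 12.5% = ¥22,460.04.
Line 3 (12.56, Merova, 1,652 kg, ¥15,363.60):
Base rate for 12.56 is ¥1.34/kg.
The additional-duty order on 12.56 targets Seray, not Merova; it does not apply.
Duty = 1,652 × ¥1.34 = ¥2,213.68.
Total = ¥175,754.70 + ¥22,460.04 + ¥2,213.68 = ¥200,428.42.

¥200,428.42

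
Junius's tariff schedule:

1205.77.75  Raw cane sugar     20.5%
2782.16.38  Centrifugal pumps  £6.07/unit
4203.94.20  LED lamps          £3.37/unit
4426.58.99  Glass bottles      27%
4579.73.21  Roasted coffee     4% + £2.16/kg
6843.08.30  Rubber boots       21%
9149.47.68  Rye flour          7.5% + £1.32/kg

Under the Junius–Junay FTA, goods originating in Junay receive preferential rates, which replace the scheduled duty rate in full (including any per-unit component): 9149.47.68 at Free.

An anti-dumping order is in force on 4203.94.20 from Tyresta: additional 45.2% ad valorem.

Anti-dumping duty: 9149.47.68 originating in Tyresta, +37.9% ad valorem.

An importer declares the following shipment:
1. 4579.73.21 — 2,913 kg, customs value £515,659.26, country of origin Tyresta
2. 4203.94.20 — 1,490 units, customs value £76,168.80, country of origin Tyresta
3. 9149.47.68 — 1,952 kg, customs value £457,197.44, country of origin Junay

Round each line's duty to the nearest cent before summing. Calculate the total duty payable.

£66,368.05

Line 1 (4579.73.21, Tyresta, 2,913 kg, £515,659.26):
Base rate for 4579.73.21 is 4% + £2.16/kg.
Duty = £515,659.26 × 4% + 2,913 × £2.16 = £26,918.45.
Line 2 (4203.94.20, Tyresta, 1,490 units, £76,168.80):
Base rate for 4203.94.20 is £3.37/unit.
Additional duty on 4203.94.20 from Tyresta: +45.2% ad valorem. Applied ad valorem rate = 45.2%.
Duty = £76,168.80 × 45.2% + 1,490 × £3.37 = £39,449.60.
Line 3 (9149.47.68, Junay, 1,952 kg, £457,197.44):
Base rate for 9149.47.68 is 7.5% + £1.32/kg.
Origin Junay qualifies under the Junius–Junay agreement and 9149.47.68 is covered: preferential rate Free applies instead.
The additional-duty order on 9149.47.68 targets Tyresta, not Junay; it does not apply.
Duty = £457,197.44 × 0% = £0.00.
Total = £26,918.45 + £39,449.60 + £0.00 = £66,368.05.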